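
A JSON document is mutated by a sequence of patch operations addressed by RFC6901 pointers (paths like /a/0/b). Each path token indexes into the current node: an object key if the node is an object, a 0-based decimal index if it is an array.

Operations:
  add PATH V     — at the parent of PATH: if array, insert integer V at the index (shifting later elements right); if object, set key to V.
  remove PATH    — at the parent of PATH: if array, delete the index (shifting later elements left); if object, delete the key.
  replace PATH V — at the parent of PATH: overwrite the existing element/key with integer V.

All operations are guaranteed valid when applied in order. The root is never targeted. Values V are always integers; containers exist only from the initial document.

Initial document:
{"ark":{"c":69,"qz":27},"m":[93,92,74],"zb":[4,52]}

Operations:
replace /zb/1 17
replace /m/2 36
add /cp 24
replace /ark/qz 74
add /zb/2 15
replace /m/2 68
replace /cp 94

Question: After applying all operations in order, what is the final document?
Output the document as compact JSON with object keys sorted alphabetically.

Answer: {"ark":{"c":69,"qz":74},"cp":94,"m":[93,92,68],"zb":[4,17,15]}

Derivation:
After op 1 (replace /zb/1 17): {"ark":{"c":69,"qz":27},"m":[93,92,74],"zb":[4,17]}
After op 2 (replace /m/2 36): {"ark":{"c":69,"qz":27},"m":[93,92,36],"zb":[4,17]}
After op 3 (add /cp 24): {"ark":{"c":69,"qz":27},"cp":24,"m":[93,92,36],"zb":[4,17]}
After op 4 (replace /ark/qz 74): {"ark":{"c":69,"qz":74},"cp":24,"m":[93,92,36],"zb":[4,17]}
After op 5 (add /zb/2 15): {"ark":{"c":69,"qz":74},"cp":24,"m":[93,92,36],"zb":[4,17,15]}
After op 6 (replace /m/2 68): {"ark":{"c":69,"qz":74},"cp":24,"m":[93,92,68],"zb":[4,17,15]}
After op 7 (replace /cp 94): {"ark":{"c":69,"qz":74},"cp":94,"m":[93,92,68],"zb":[4,17,15]}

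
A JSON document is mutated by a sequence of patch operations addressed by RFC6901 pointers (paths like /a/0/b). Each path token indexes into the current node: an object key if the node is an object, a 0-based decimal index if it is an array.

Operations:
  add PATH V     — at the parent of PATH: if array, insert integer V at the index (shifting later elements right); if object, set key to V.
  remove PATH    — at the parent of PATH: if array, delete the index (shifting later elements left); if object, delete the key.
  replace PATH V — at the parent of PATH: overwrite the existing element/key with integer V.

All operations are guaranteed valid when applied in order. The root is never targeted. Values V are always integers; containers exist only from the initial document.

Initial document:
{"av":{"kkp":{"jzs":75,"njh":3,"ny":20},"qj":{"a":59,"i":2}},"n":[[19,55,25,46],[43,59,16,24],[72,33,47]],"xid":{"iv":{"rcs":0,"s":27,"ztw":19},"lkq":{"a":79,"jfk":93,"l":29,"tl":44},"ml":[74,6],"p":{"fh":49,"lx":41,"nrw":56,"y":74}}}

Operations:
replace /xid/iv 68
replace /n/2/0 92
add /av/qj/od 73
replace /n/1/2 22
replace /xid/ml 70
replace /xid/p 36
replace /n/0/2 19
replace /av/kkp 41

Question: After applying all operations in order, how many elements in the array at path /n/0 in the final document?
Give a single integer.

Answer: 4

Derivation:
After op 1 (replace /xid/iv 68): {"av":{"kkp":{"jzs":75,"njh":3,"ny":20},"qj":{"a":59,"i":2}},"n":[[19,55,25,46],[43,59,16,24],[72,33,47]],"xid":{"iv":68,"lkq":{"a":79,"jfk":93,"l":29,"tl":44},"ml":[74,6],"p":{"fh":49,"lx":41,"nrw":56,"y":74}}}
After op 2 (replace /n/2/0 92): {"av":{"kkp":{"jzs":75,"njh":3,"ny":20},"qj":{"a":59,"i":2}},"n":[[19,55,25,46],[43,59,16,24],[92,33,47]],"xid":{"iv":68,"lkq":{"a":79,"jfk":93,"l":29,"tl":44},"ml":[74,6],"p":{"fh":49,"lx":41,"nrw":56,"y":74}}}
After op 3 (add /av/qj/od 73): {"av":{"kkp":{"jzs":75,"njh":3,"ny":20},"qj":{"a":59,"i":2,"od":73}},"n":[[19,55,25,46],[43,59,16,24],[92,33,47]],"xid":{"iv":68,"lkq":{"a":79,"jfk":93,"l":29,"tl":44},"ml":[74,6],"p":{"fh":49,"lx":41,"nrw":56,"y":74}}}
After op 4 (replace /n/1/2 22): {"av":{"kkp":{"jzs":75,"njh":3,"ny":20},"qj":{"a":59,"i":2,"od":73}},"n":[[19,55,25,46],[43,59,22,24],[92,33,47]],"xid":{"iv":68,"lkq":{"a":79,"jfk":93,"l":29,"tl":44},"ml":[74,6],"p":{"fh":49,"lx":41,"nrw":56,"y":74}}}
After op 5 (replace /xid/ml 70): {"av":{"kkp":{"jzs":75,"njh":3,"ny":20},"qj":{"a":59,"i":2,"od":73}},"n":[[19,55,25,46],[43,59,22,24],[92,33,47]],"xid":{"iv":68,"lkq":{"a":79,"jfk":93,"l":29,"tl":44},"ml":70,"p":{"fh":49,"lx":41,"nrw":56,"y":74}}}
After op 6 (replace /xid/p 36): {"av":{"kkp":{"jzs":75,"njh":3,"ny":20},"qj":{"a":59,"i":2,"od":73}},"n":[[19,55,25,46],[43,59,22,24],[92,33,47]],"xid":{"iv":68,"lkq":{"a":79,"jfk":93,"l":29,"tl":44},"ml":70,"p":36}}
After op 7 (replace /n/0/2 19): {"av":{"kkp":{"jzs":75,"njh":3,"ny":20},"qj":{"a":59,"i":2,"od":73}},"n":[[19,55,19,46],[43,59,22,24],[92,33,47]],"xid":{"iv":68,"lkq":{"a":79,"jfk":93,"l":29,"tl":44},"ml":70,"p":36}}
After op 8 (replace /av/kkp 41): {"av":{"kkp":41,"qj":{"a":59,"i":2,"od":73}},"n":[[19,55,19,46],[43,59,22,24],[92,33,47]],"xid":{"iv":68,"lkq":{"a":79,"jfk":93,"l":29,"tl":44},"ml":70,"p":36}}
Size at path /n/0: 4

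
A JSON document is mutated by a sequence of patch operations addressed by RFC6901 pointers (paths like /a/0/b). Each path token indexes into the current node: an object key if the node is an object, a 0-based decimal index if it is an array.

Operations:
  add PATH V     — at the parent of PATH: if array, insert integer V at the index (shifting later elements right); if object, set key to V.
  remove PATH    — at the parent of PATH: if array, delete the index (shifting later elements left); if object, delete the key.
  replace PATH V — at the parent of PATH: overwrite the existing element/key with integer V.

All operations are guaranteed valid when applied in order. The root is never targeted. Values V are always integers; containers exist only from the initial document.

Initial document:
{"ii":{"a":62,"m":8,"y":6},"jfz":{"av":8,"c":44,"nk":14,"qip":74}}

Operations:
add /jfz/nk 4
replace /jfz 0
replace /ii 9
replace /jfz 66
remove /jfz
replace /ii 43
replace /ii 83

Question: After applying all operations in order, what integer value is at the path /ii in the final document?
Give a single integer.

Answer: 83

Derivation:
After op 1 (add /jfz/nk 4): {"ii":{"a":62,"m":8,"y":6},"jfz":{"av":8,"c":44,"nk":4,"qip":74}}
After op 2 (replace /jfz 0): {"ii":{"a":62,"m":8,"y":6},"jfz":0}
After op 3 (replace /ii 9): {"ii":9,"jfz":0}
After op 4 (replace /jfz 66): {"ii":9,"jfz":66}
After op 5 (remove /jfz): {"ii":9}
After op 6 (replace /ii 43): {"ii":43}
After op 7 (replace /ii 83): {"ii":83}
Value at /ii: 83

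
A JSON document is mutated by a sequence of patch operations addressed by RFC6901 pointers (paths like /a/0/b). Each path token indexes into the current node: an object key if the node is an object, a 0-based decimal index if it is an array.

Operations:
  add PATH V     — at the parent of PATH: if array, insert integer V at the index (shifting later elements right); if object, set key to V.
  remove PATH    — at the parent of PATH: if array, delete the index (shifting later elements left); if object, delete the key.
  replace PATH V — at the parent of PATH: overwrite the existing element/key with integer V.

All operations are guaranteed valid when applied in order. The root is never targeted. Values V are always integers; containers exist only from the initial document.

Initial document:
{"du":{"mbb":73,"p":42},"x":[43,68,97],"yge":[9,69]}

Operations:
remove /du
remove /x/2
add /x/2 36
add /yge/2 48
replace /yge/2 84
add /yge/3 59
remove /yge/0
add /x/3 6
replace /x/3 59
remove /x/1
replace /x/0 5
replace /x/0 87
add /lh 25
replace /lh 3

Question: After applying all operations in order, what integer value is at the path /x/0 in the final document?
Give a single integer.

Answer: 87

Derivation:
After op 1 (remove /du): {"x":[43,68,97],"yge":[9,69]}
After op 2 (remove /x/2): {"x":[43,68],"yge":[9,69]}
After op 3 (add /x/2 36): {"x":[43,68,36],"yge":[9,69]}
After op 4 (add /yge/2 48): {"x":[43,68,36],"yge":[9,69,48]}
After op 5 (replace /yge/2 84): {"x":[43,68,36],"yge":[9,69,84]}
After op 6 (add /yge/3 59): {"x":[43,68,36],"yge":[9,69,84,59]}
After op 7 (remove /yge/0): {"x":[43,68,36],"yge":[69,84,59]}
After op 8 (add /x/3 6): {"x":[43,68,36,6],"yge":[69,84,59]}
After op 9 (replace /x/3 59): {"x":[43,68,36,59],"yge":[69,84,59]}
After op 10 (remove /x/1): {"x":[43,36,59],"yge":[69,84,59]}
After op 11 (replace /x/0 5): {"x":[5,36,59],"yge":[69,84,59]}
After op 12 (replace /x/0 87): {"x":[87,36,59],"yge":[69,84,59]}
After op 13 (add /lh 25): {"lh":25,"x":[87,36,59],"yge":[69,84,59]}
After op 14 (replace /lh 3): {"lh":3,"x":[87,36,59],"yge":[69,84,59]}
Value at /x/0: 87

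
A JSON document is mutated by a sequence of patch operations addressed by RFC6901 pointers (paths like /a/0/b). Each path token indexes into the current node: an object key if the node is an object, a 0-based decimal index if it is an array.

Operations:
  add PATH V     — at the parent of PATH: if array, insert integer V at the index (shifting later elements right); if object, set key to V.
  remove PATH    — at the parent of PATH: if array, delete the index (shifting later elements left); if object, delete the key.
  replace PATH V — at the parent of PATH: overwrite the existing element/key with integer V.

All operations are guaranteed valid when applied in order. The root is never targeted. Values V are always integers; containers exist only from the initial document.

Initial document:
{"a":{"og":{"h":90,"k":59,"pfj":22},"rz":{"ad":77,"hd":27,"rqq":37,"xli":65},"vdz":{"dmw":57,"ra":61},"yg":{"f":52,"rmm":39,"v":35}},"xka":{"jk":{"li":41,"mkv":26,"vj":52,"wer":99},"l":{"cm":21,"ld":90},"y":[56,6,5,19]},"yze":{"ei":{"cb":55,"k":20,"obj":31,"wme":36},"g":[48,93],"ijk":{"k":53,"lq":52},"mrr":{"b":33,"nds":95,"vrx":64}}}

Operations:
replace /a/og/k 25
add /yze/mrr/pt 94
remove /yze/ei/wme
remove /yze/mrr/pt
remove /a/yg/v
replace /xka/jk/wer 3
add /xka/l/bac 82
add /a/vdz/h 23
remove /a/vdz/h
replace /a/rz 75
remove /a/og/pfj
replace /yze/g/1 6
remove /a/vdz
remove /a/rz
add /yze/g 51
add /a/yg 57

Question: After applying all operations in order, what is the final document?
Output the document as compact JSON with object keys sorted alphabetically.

Answer: {"a":{"og":{"h":90,"k":25},"yg":57},"xka":{"jk":{"li":41,"mkv":26,"vj":52,"wer":3},"l":{"bac":82,"cm":21,"ld":90},"y":[56,6,5,19]},"yze":{"ei":{"cb":55,"k":20,"obj":31},"g":51,"ijk":{"k":53,"lq":52},"mrr":{"b":33,"nds":95,"vrx":64}}}

Derivation:
After op 1 (replace /a/og/k 25): {"a":{"og":{"h":90,"k":25,"pfj":22},"rz":{"ad":77,"hd":27,"rqq":37,"xli":65},"vdz":{"dmw":57,"ra":61},"yg":{"f":52,"rmm":39,"v":35}},"xka":{"jk":{"li":41,"mkv":26,"vj":52,"wer":99},"l":{"cm":21,"ld":90},"y":[56,6,5,19]},"yze":{"ei":{"cb":55,"k":20,"obj":31,"wme":36},"g":[48,93],"ijk":{"k":53,"lq":52},"mrr":{"b":33,"nds":95,"vrx":64}}}
After op 2 (add /yze/mrr/pt 94): {"a":{"og":{"h":90,"k":25,"pfj":22},"rz":{"ad":77,"hd":27,"rqq":37,"xli":65},"vdz":{"dmw":57,"ra":61},"yg":{"f":52,"rmm":39,"v":35}},"xka":{"jk":{"li":41,"mkv":26,"vj":52,"wer":99},"l":{"cm":21,"ld":90},"y":[56,6,5,19]},"yze":{"ei":{"cb":55,"k":20,"obj":31,"wme":36},"g":[48,93],"ijk":{"k":53,"lq":52},"mrr":{"b":33,"nds":95,"pt":94,"vrx":64}}}
After op 3 (remove /yze/ei/wme): {"a":{"og":{"h":90,"k":25,"pfj":22},"rz":{"ad":77,"hd":27,"rqq":37,"xli":65},"vdz":{"dmw":57,"ra":61},"yg":{"f":52,"rmm":39,"v":35}},"xka":{"jk":{"li":41,"mkv":26,"vj":52,"wer":99},"l":{"cm":21,"ld":90},"y":[56,6,5,19]},"yze":{"ei":{"cb":55,"k":20,"obj":31},"g":[48,93],"ijk":{"k":53,"lq":52},"mrr":{"b":33,"nds":95,"pt":94,"vrx":64}}}
After op 4 (remove /yze/mrr/pt): {"a":{"og":{"h":90,"k":25,"pfj":22},"rz":{"ad":77,"hd":27,"rqq":37,"xli":65},"vdz":{"dmw":57,"ra":61},"yg":{"f":52,"rmm":39,"v":35}},"xka":{"jk":{"li":41,"mkv":26,"vj":52,"wer":99},"l":{"cm":21,"ld":90},"y":[56,6,5,19]},"yze":{"ei":{"cb":55,"k":20,"obj":31},"g":[48,93],"ijk":{"k":53,"lq":52},"mrr":{"b":33,"nds":95,"vrx":64}}}
After op 5 (remove /a/yg/v): {"a":{"og":{"h":90,"k":25,"pfj":22},"rz":{"ad":77,"hd":27,"rqq":37,"xli":65},"vdz":{"dmw":57,"ra":61},"yg":{"f":52,"rmm":39}},"xka":{"jk":{"li":41,"mkv":26,"vj":52,"wer":99},"l":{"cm":21,"ld":90},"y":[56,6,5,19]},"yze":{"ei":{"cb":55,"k":20,"obj":31},"g":[48,93],"ijk":{"k":53,"lq":52},"mrr":{"b":33,"nds":95,"vrx":64}}}
After op 6 (replace /xka/jk/wer 3): {"a":{"og":{"h":90,"k":25,"pfj":22},"rz":{"ad":77,"hd":27,"rqq":37,"xli":65},"vdz":{"dmw":57,"ra":61},"yg":{"f":52,"rmm":39}},"xka":{"jk":{"li":41,"mkv":26,"vj":52,"wer":3},"l":{"cm":21,"ld":90},"y":[56,6,5,19]},"yze":{"ei":{"cb":55,"k":20,"obj":31},"g":[48,93],"ijk":{"k":53,"lq":52},"mrr":{"b":33,"nds":95,"vrx":64}}}
After op 7 (add /xka/l/bac 82): {"a":{"og":{"h":90,"k":25,"pfj":22},"rz":{"ad":77,"hd":27,"rqq":37,"xli":65},"vdz":{"dmw":57,"ra":61},"yg":{"f":52,"rmm":39}},"xka":{"jk":{"li":41,"mkv":26,"vj":52,"wer":3},"l":{"bac":82,"cm":21,"ld":90},"y":[56,6,5,19]},"yze":{"ei":{"cb":55,"k":20,"obj":31},"g":[48,93],"ijk":{"k":53,"lq":52},"mrr":{"b":33,"nds":95,"vrx":64}}}
After op 8 (add /a/vdz/h 23): {"a":{"og":{"h":90,"k":25,"pfj":22},"rz":{"ad":77,"hd":27,"rqq":37,"xli":65},"vdz":{"dmw":57,"h":23,"ra":61},"yg":{"f":52,"rmm":39}},"xka":{"jk":{"li":41,"mkv":26,"vj":52,"wer":3},"l":{"bac":82,"cm":21,"ld":90},"y":[56,6,5,19]},"yze":{"ei":{"cb":55,"k":20,"obj":31},"g":[48,93],"ijk":{"k":53,"lq":52},"mrr":{"b":33,"nds":95,"vrx":64}}}
After op 9 (remove /a/vdz/h): {"a":{"og":{"h":90,"k":25,"pfj":22},"rz":{"ad":77,"hd":27,"rqq":37,"xli":65},"vdz":{"dmw":57,"ra":61},"yg":{"f":52,"rmm":39}},"xka":{"jk":{"li":41,"mkv":26,"vj":52,"wer":3},"l":{"bac":82,"cm":21,"ld":90},"y":[56,6,5,19]},"yze":{"ei":{"cb":55,"k":20,"obj":31},"g":[48,93],"ijk":{"k":53,"lq":52},"mrr":{"b":33,"nds":95,"vrx":64}}}
After op 10 (replace /a/rz 75): {"a":{"og":{"h":90,"k":25,"pfj":22},"rz":75,"vdz":{"dmw":57,"ra":61},"yg":{"f":52,"rmm":39}},"xka":{"jk":{"li":41,"mkv":26,"vj":52,"wer":3},"l":{"bac":82,"cm":21,"ld":90},"y":[56,6,5,19]},"yze":{"ei":{"cb":55,"k":20,"obj":31},"g":[48,93],"ijk":{"k":53,"lq":52},"mrr":{"b":33,"nds":95,"vrx":64}}}
After op 11 (remove /a/og/pfj): {"a":{"og":{"h":90,"k":25},"rz":75,"vdz":{"dmw":57,"ra":61},"yg":{"f":52,"rmm":39}},"xka":{"jk":{"li":41,"mkv":26,"vj":52,"wer":3},"l":{"bac":82,"cm":21,"ld":90},"y":[56,6,5,19]},"yze":{"ei":{"cb":55,"k":20,"obj":31},"g":[48,93],"ijk":{"k":53,"lq":52},"mrr":{"b":33,"nds":95,"vrx":64}}}
After op 12 (replace /yze/g/1 6): {"a":{"og":{"h":90,"k":25},"rz":75,"vdz":{"dmw":57,"ra":61},"yg":{"f":52,"rmm":39}},"xka":{"jk":{"li":41,"mkv":26,"vj":52,"wer":3},"l":{"bac":82,"cm":21,"ld":90},"y":[56,6,5,19]},"yze":{"ei":{"cb":55,"k":20,"obj":31},"g":[48,6],"ijk":{"k":53,"lq":52},"mrr":{"b":33,"nds":95,"vrx":64}}}
After op 13 (remove /a/vdz): {"a":{"og":{"h":90,"k":25},"rz":75,"yg":{"f":52,"rmm":39}},"xka":{"jk":{"li":41,"mkv":26,"vj":52,"wer":3},"l":{"bac":82,"cm":21,"ld":90},"y":[56,6,5,19]},"yze":{"ei":{"cb":55,"k":20,"obj":31},"g":[48,6],"ijk":{"k":53,"lq":52},"mrr":{"b":33,"nds":95,"vrx":64}}}
After op 14 (remove /a/rz): {"a":{"og":{"h":90,"k":25},"yg":{"f":52,"rmm":39}},"xka":{"jk":{"li":41,"mkv":26,"vj":52,"wer":3},"l":{"bac":82,"cm":21,"ld":90},"y":[56,6,5,19]},"yze":{"ei":{"cb":55,"k":20,"obj":31},"g":[48,6],"ijk":{"k":53,"lq":52},"mrr":{"b":33,"nds":95,"vrx":64}}}
After op 15 (add /yze/g 51): {"a":{"og":{"h":90,"k":25},"yg":{"f":52,"rmm":39}},"xka":{"jk":{"li":41,"mkv":26,"vj":52,"wer":3},"l":{"bac":82,"cm":21,"ld":90},"y":[56,6,5,19]},"yze":{"ei":{"cb":55,"k":20,"obj":31},"g":51,"ijk":{"k":53,"lq":52},"mrr":{"b":33,"nds":95,"vrx":64}}}
After op 16 (add /a/yg 57): {"a":{"og":{"h":90,"k":25},"yg":57},"xka":{"jk":{"li":41,"mkv":26,"vj":52,"wer":3},"l":{"bac":82,"cm":21,"ld":90},"y":[56,6,5,19]},"yze":{"ei":{"cb":55,"k":20,"obj":31},"g":51,"ijk":{"k":53,"lq":52},"mrr":{"b":33,"nds":95,"vrx":64}}}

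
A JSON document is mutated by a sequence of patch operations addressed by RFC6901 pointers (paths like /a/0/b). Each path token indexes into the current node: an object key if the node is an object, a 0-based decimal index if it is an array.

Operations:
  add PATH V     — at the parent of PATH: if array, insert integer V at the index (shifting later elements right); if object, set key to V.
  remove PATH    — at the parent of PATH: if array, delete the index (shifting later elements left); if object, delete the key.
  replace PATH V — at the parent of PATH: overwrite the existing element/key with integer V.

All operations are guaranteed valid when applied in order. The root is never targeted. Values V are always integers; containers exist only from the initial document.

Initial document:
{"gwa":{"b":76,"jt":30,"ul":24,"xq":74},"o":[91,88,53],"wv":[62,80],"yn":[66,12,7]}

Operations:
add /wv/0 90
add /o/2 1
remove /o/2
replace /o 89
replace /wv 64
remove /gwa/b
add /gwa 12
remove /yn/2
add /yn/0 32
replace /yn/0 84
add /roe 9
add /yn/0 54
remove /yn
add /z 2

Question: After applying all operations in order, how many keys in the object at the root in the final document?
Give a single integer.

After op 1 (add /wv/0 90): {"gwa":{"b":76,"jt":30,"ul":24,"xq":74},"o":[91,88,53],"wv":[90,62,80],"yn":[66,12,7]}
After op 2 (add /o/2 1): {"gwa":{"b":76,"jt":30,"ul":24,"xq":74},"o":[91,88,1,53],"wv":[90,62,80],"yn":[66,12,7]}
After op 3 (remove /o/2): {"gwa":{"b":76,"jt":30,"ul":24,"xq":74},"o":[91,88,53],"wv":[90,62,80],"yn":[66,12,7]}
After op 4 (replace /o 89): {"gwa":{"b":76,"jt":30,"ul":24,"xq":74},"o":89,"wv":[90,62,80],"yn":[66,12,7]}
After op 5 (replace /wv 64): {"gwa":{"b":76,"jt":30,"ul":24,"xq":74},"o":89,"wv":64,"yn":[66,12,7]}
After op 6 (remove /gwa/b): {"gwa":{"jt":30,"ul":24,"xq":74},"o":89,"wv":64,"yn":[66,12,7]}
After op 7 (add /gwa 12): {"gwa":12,"o":89,"wv":64,"yn":[66,12,7]}
After op 8 (remove /yn/2): {"gwa":12,"o":89,"wv":64,"yn":[66,12]}
After op 9 (add /yn/0 32): {"gwa":12,"o":89,"wv":64,"yn":[32,66,12]}
After op 10 (replace /yn/0 84): {"gwa":12,"o":89,"wv":64,"yn":[84,66,12]}
After op 11 (add /roe 9): {"gwa":12,"o":89,"roe":9,"wv":64,"yn":[84,66,12]}
After op 12 (add /yn/0 54): {"gwa":12,"o":89,"roe":9,"wv":64,"yn":[54,84,66,12]}
After op 13 (remove /yn): {"gwa":12,"o":89,"roe":9,"wv":64}
After op 14 (add /z 2): {"gwa":12,"o":89,"roe":9,"wv":64,"z":2}
Size at the root: 5

Answer: 5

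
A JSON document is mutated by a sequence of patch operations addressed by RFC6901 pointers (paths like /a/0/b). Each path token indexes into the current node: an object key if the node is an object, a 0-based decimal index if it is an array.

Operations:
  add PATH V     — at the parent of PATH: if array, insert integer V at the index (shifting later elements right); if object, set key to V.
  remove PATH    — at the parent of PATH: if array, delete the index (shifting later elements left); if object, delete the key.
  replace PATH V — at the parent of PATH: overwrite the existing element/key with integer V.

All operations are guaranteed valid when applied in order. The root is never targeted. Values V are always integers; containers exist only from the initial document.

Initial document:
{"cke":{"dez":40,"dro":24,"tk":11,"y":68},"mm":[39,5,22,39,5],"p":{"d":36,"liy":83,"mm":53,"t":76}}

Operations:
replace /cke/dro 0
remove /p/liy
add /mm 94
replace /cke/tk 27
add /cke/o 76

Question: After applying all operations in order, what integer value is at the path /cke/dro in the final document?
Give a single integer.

After op 1 (replace /cke/dro 0): {"cke":{"dez":40,"dro":0,"tk":11,"y":68},"mm":[39,5,22,39,5],"p":{"d":36,"liy":83,"mm":53,"t":76}}
After op 2 (remove /p/liy): {"cke":{"dez":40,"dro":0,"tk":11,"y":68},"mm":[39,5,22,39,5],"p":{"d":36,"mm":53,"t":76}}
After op 3 (add /mm 94): {"cke":{"dez":40,"dro":0,"tk":11,"y":68},"mm":94,"p":{"d":36,"mm":53,"t":76}}
After op 4 (replace /cke/tk 27): {"cke":{"dez":40,"dro":0,"tk":27,"y":68},"mm":94,"p":{"d":36,"mm":53,"t":76}}
After op 5 (add /cke/o 76): {"cke":{"dez":40,"dro":0,"o":76,"tk":27,"y":68},"mm":94,"p":{"d":36,"mm":53,"t":76}}
Value at /cke/dro: 0

Answer: 0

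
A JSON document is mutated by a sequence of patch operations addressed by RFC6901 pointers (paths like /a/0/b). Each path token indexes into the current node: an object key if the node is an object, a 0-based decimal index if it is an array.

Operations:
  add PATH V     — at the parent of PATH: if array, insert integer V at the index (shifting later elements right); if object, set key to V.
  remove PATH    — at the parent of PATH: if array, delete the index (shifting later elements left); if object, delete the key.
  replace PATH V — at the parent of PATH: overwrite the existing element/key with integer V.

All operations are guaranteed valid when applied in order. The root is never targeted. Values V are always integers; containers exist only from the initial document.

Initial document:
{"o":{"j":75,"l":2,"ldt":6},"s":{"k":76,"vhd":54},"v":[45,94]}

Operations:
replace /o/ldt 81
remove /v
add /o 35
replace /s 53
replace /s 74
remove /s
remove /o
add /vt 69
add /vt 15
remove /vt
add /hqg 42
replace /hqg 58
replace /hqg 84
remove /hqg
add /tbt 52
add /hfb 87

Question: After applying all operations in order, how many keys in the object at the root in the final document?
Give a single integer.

After op 1 (replace /o/ldt 81): {"o":{"j":75,"l":2,"ldt":81},"s":{"k":76,"vhd":54},"v":[45,94]}
After op 2 (remove /v): {"o":{"j":75,"l":2,"ldt":81},"s":{"k":76,"vhd":54}}
After op 3 (add /o 35): {"o":35,"s":{"k":76,"vhd":54}}
After op 4 (replace /s 53): {"o":35,"s":53}
After op 5 (replace /s 74): {"o":35,"s":74}
After op 6 (remove /s): {"o":35}
After op 7 (remove /o): {}
After op 8 (add /vt 69): {"vt":69}
After op 9 (add /vt 15): {"vt":15}
After op 10 (remove /vt): {}
After op 11 (add /hqg 42): {"hqg":42}
After op 12 (replace /hqg 58): {"hqg":58}
After op 13 (replace /hqg 84): {"hqg":84}
After op 14 (remove /hqg): {}
After op 15 (add /tbt 52): {"tbt":52}
After op 16 (add /hfb 87): {"hfb":87,"tbt":52}
Size at the root: 2

Answer: 2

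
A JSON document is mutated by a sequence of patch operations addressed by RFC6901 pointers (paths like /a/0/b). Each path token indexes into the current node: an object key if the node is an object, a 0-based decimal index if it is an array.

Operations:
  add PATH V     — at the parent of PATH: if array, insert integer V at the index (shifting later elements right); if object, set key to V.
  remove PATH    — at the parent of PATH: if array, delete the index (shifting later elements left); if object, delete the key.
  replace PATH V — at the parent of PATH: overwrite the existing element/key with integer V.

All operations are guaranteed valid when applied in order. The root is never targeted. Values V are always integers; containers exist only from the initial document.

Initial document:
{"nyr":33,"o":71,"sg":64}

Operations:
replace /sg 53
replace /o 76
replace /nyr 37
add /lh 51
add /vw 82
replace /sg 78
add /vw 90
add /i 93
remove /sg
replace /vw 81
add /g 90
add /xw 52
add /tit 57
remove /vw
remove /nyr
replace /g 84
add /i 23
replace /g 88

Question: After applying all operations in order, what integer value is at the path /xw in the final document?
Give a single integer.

After op 1 (replace /sg 53): {"nyr":33,"o":71,"sg":53}
After op 2 (replace /o 76): {"nyr":33,"o":76,"sg":53}
After op 3 (replace /nyr 37): {"nyr":37,"o":76,"sg":53}
After op 4 (add /lh 51): {"lh":51,"nyr":37,"o":76,"sg":53}
After op 5 (add /vw 82): {"lh":51,"nyr":37,"o":76,"sg":53,"vw":82}
After op 6 (replace /sg 78): {"lh":51,"nyr":37,"o":76,"sg":78,"vw":82}
After op 7 (add /vw 90): {"lh":51,"nyr":37,"o":76,"sg":78,"vw":90}
After op 8 (add /i 93): {"i":93,"lh":51,"nyr":37,"o":76,"sg":78,"vw":90}
After op 9 (remove /sg): {"i":93,"lh":51,"nyr":37,"o":76,"vw":90}
After op 10 (replace /vw 81): {"i":93,"lh":51,"nyr":37,"o":76,"vw":81}
After op 11 (add /g 90): {"g":90,"i":93,"lh":51,"nyr":37,"o":76,"vw":81}
After op 12 (add /xw 52): {"g":90,"i":93,"lh":51,"nyr":37,"o":76,"vw":81,"xw":52}
After op 13 (add /tit 57): {"g":90,"i":93,"lh":51,"nyr":37,"o":76,"tit":57,"vw":81,"xw":52}
After op 14 (remove /vw): {"g":90,"i":93,"lh":51,"nyr":37,"o":76,"tit":57,"xw":52}
After op 15 (remove /nyr): {"g":90,"i":93,"lh":51,"o":76,"tit":57,"xw":52}
After op 16 (replace /g 84): {"g":84,"i":93,"lh":51,"o":76,"tit":57,"xw":52}
After op 17 (add /i 23): {"g":84,"i":23,"lh":51,"o":76,"tit":57,"xw":52}
After op 18 (replace /g 88): {"g":88,"i":23,"lh":51,"o":76,"tit":57,"xw":52}
Value at /xw: 52

Answer: 52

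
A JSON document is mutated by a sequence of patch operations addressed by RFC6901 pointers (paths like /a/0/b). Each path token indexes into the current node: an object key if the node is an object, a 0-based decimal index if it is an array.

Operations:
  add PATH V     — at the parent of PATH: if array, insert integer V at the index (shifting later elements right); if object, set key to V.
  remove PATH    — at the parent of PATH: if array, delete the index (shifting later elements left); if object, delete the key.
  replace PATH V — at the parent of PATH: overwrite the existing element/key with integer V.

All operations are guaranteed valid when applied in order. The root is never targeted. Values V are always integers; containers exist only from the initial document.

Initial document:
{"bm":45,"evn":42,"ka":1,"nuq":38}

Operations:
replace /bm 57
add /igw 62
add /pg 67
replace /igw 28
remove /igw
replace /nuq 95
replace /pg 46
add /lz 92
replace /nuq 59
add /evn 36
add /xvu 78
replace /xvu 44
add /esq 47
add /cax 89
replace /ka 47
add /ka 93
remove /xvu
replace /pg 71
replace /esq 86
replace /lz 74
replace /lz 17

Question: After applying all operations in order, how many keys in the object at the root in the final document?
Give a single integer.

Answer: 8

Derivation:
After op 1 (replace /bm 57): {"bm":57,"evn":42,"ka":1,"nuq":38}
After op 2 (add /igw 62): {"bm":57,"evn":42,"igw":62,"ka":1,"nuq":38}
After op 3 (add /pg 67): {"bm":57,"evn":42,"igw":62,"ka":1,"nuq":38,"pg":67}
After op 4 (replace /igw 28): {"bm":57,"evn":42,"igw":28,"ka":1,"nuq":38,"pg":67}
After op 5 (remove /igw): {"bm":57,"evn":42,"ka":1,"nuq":38,"pg":67}
After op 6 (replace /nuq 95): {"bm":57,"evn":42,"ka":1,"nuq":95,"pg":67}
After op 7 (replace /pg 46): {"bm":57,"evn":42,"ka":1,"nuq":95,"pg":46}
After op 8 (add /lz 92): {"bm":57,"evn":42,"ka":1,"lz":92,"nuq":95,"pg":46}
After op 9 (replace /nuq 59): {"bm":57,"evn":42,"ka":1,"lz":92,"nuq":59,"pg":46}
After op 10 (add /evn 36): {"bm":57,"evn":36,"ka":1,"lz":92,"nuq":59,"pg":46}
After op 11 (add /xvu 78): {"bm":57,"evn":36,"ka":1,"lz":92,"nuq":59,"pg":46,"xvu":78}
After op 12 (replace /xvu 44): {"bm":57,"evn":36,"ka":1,"lz":92,"nuq":59,"pg":46,"xvu":44}
After op 13 (add /esq 47): {"bm":57,"esq":47,"evn":36,"ka":1,"lz":92,"nuq":59,"pg":46,"xvu":44}
After op 14 (add /cax 89): {"bm":57,"cax":89,"esq":47,"evn":36,"ka":1,"lz":92,"nuq":59,"pg":46,"xvu":44}
After op 15 (replace /ka 47): {"bm":57,"cax":89,"esq":47,"evn":36,"ka":47,"lz":92,"nuq":59,"pg":46,"xvu":44}
After op 16 (add /ka 93): {"bm":57,"cax":89,"esq":47,"evn":36,"ka":93,"lz":92,"nuq":59,"pg":46,"xvu":44}
After op 17 (remove /xvu): {"bm":57,"cax":89,"esq":47,"evn":36,"ka":93,"lz":92,"nuq":59,"pg":46}
After op 18 (replace /pg 71): {"bm":57,"cax":89,"esq":47,"evn":36,"ka":93,"lz":92,"nuq":59,"pg":71}
After op 19 (replace /esq 86): {"bm":57,"cax":89,"esq":86,"evn":36,"ka":93,"lz":92,"nuq":59,"pg":71}
After op 20 (replace /lz 74): {"bm":57,"cax":89,"esq":86,"evn":36,"ka":93,"lz":74,"nuq":59,"pg":71}
After op 21 (replace /lz 17): {"bm":57,"cax":89,"esq":86,"evn":36,"ka":93,"lz":17,"nuq":59,"pg":71}
Size at the root: 8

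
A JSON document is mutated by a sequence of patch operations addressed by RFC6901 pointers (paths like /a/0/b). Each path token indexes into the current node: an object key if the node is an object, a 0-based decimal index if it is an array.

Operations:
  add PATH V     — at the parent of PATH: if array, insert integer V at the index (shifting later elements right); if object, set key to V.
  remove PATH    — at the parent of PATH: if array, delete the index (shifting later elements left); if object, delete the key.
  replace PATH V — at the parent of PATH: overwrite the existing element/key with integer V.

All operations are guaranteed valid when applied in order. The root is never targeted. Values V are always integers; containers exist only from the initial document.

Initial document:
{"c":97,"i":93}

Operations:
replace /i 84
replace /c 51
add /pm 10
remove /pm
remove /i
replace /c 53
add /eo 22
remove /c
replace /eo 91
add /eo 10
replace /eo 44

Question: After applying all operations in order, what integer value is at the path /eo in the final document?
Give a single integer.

Answer: 44

Derivation:
After op 1 (replace /i 84): {"c":97,"i":84}
After op 2 (replace /c 51): {"c":51,"i":84}
After op 3 (add /pm 10): {"c":51,"i":84,"pm":10}
After op 4 (remove /pm): {"c":51,"i":84}
After op 5 (remove /i): {"c":51}
After op 6 (replace /c 53): {"c":53}
After op 7 (add /eo 22): {"c":53,"eo":22}
After op 8 (remove /c): {"eo":22}
After op 9 (replace /eo 91): {"eo":91}
After op 10 (add /eo 10): {"eo":10}
After op 11 (replace /eo 44): {"eo":44}
Value at /eo: 44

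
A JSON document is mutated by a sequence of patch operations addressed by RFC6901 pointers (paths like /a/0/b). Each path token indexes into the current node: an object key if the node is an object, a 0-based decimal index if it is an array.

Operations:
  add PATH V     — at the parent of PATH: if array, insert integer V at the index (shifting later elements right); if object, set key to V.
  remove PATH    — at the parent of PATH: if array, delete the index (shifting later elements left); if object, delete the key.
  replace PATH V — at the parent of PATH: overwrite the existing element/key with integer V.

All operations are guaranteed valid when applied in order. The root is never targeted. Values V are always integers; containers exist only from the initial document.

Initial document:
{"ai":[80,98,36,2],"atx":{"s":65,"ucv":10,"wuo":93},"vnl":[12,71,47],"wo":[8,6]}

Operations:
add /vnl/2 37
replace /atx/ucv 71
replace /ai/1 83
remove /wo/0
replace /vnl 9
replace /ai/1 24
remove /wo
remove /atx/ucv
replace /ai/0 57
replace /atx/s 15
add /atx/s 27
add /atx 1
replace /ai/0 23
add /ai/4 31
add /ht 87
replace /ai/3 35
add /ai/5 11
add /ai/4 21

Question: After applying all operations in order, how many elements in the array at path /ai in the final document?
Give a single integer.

Answer: 7

Derivation:
After op 1 (add /vnl/2 37): {"ai":[80,98,36,2],"atx":{"s":65,"ucv":10,"wuo":93},"vnl":[12,71,37,47],"wo":[8,6]}
After op 2 (replace /atx/ucv 71): {"ai":[80,98,36,2],"atx":{"s":65,"ucv":71,"wuo":93},"vnl":[12,71,37,47],"wo":[8,6]}
After op 3 (replace /ai/1 83): {"ai":[80,83,36,2],"atx":{"s":65,"ucv":71,"wuo":93},"vnl":[12,71,37,47],"wo":[8,6]}
After op 4 (remove /wo/0): {"ai":[80,83,36,2],"atx":{"s":65,"ucv":71,"wuo":93},"vnl":[12,71,37,47],"wo":[6]}
After op 5 (replace /vnl 9): {"ai":[80,83,36,2],"atx":{"s":65,"ucv":71,"wuo":93},"vnl":9,"wo":[6]}
After op 6 (replace /ai/1 24): {"ai":[80,24,36,2],"atx":{"s":65,"ucv":71,"wuo":93},"vnl":9,"wo":[6]}
After op 7 (remove /wo): {"ai":[80,24,36,2],"atx":{"s":65,"ucv":71,"wuo":93},"vnl":9}
After op 8 (remove /atx/ucv): {"ai":[80,24,36,2],"atx":{"s":65,"wuo":93},"vnl":9}
After op 9 (replace /ai/0 57): {"ai":[57,24,36,2],"atx":{"s":65,"wuo":93},"vnl":9}
After op 10 (replace /atx/s 15): {"ai":[57,24,36,2],"atx":{"s":15,"wuo":93},"vnl":9}
After op 11 (add /atx/s 27): {"ai":[57,24,36,2],"atx":{"s":27,"wuo":93},"vnl":9}
After op 12 (add /atx 1): {"ai":[57,24,36,2],"atx":1,"vnl":9}
After op 13 (replace /ai/0 23): {"ai":[23,24,36,2],"atx":1,"vnl":9}
After op 14 (add /ai/4 31): {"ai":[23,24,36,2,31],"atx":1,"vnl":9}
After op 15 (add /ht 87): {"ai":[23,24,36,2,31],"atx":1,"ht":87,"vnl":9}
After op 16 (replace /ai/3 35): {"ai":[23,24,36,35,31],"atx":1,"ht":87,"vnl":9}
After op 17 (add /ai/5 11): {"ai":[23,24,36,35,31,11],"atx":1,"ht":87,"vnl":9}
After op 18 (add /ai/4 21): {"ai":[23,24,36,35,21,31,11],"atx":1,"ht":87,"vnl":9}
Size at path /ai: 7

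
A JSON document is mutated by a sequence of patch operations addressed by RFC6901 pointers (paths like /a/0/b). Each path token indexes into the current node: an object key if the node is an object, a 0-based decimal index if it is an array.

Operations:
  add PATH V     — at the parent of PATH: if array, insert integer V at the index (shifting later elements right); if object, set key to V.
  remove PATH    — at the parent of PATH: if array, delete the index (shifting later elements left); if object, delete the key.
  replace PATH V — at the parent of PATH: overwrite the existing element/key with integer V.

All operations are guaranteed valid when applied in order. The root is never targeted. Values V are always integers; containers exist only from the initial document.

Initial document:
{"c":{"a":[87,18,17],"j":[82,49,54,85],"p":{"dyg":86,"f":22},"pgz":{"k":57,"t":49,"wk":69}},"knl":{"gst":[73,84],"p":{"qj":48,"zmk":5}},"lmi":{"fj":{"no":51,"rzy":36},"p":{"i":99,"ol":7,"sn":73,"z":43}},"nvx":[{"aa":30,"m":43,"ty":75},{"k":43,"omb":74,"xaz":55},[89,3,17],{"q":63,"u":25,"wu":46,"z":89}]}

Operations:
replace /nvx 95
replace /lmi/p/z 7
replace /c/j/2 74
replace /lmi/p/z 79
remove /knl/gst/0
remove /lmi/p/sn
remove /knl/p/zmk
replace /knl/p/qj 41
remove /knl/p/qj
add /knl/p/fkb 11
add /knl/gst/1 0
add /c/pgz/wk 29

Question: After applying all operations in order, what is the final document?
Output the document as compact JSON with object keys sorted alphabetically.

After op 1 (replace /nvx 95): {"c":{"a":[87,18,17],"j":[82,49,54,85],"p":{"dyg":86,"f":22},"pgz":{"k":57,"t":49,"wk":69}},"knl":{"gst":[73,84],"p":{"qj":48,"zmk":5}},"lmi":{"fj":{"no":51,"rzy":36},"p":{"i":99,"ol":7,"sn":73,"z":43}},"nvx":95}
After op 2 (replace /lmi/p/z 7): {"c":{"a":[87,18,17],"j":[82,49,54,85],"p":{"dyg":86,"f":22},"pgz":{"k":57,"t":49,"wk":69}},"knl":{"gst":[73,84],"p":{"qj":48,"zmk":5}},"lmi":{"fj":{"no":51,"rzy":36},"p":{"i":99,"ol":7,"sn":73,"z":7}},"nvx":95}
After op 3 (replace /c/j/2 74): {"c":{"a":[87,18,17],"j":[82,49,74,85],"p":{"dyg":86,"f":22},"pgz":{"k":57,"t":49,"wk":69}},"knl":{"gst":[73,84],"p":{"qj":48,"zmk":5}},"lmi":{"fj":{"no":51,"rzy":36},"p":{"i":99,"ol":7,"sn":73,"z":7}},"nvx":95}
After op 4 (replace /lmi/p/z 79): {"c":{"a":[87,18,17],"j":[82,49,74,85],"p":{"dyg":86,"f":22},"pgz":{"k":57,"t":49,"wk":69}},"knl":{"gst":[73,84],"p":{"qj":48,"zmk":5}},"lmi":{"fj":{"no":51,"rzy":36},"p":{"i":99,"ol":7,"sn":73,"z":79}},"nvx":95}
After op 5 (remove /knl/gst/0): {"c":{"a":[87,18,17],"j":[82,49,74,85],"p":{"dyg":86,"f":22},"pgz":{"k":57,"t":49,"wk":69}},"knl":{"gst":[84],"p":{"qj":48,"zmk":5}},"lmi":{"fj":{"no":51,"rzy":36},"p":{"i":99,"ol":7,"sn":73,"z":79}},"nvx":95}
After op 6 (remove /lmi/p/sn): {"c":{"a":[87,18,17],"j":[82,49,74,85],"p":{"dyg":86,"f":22},"pgz":{"k":57,"t":49,"wk":69}},"knl":{"gst":[84],"p":{"qj":48,"zmk":5}},"lmi":{"fj":{"no":51,"rzy":36},"p":{"i":99,"ol":7,"z":79}},"nvx":95}
After op 7 (remove /knl/p/zmk): {"c":{"a":[87,18,17],"j":[82,49,74,85],"p":{"dyg":86,"f":22},"pgz":{"k":57,"t":49,"wk":69}},"knl":{"gst":[84],"p":{"qj":48}},"lmi":{"fj":{"no":51,"rzy":36},"p":{"i":99,"ol":7,"z":79}},"nvx":95}
After op 8 (replace /knl/p/qj 41): {"c":{"a":[87,18,17],"j":[82,49,74,85],"p":{"dyg":86,"f":22},"pgz":{"k":57,"t":49,"wk":69}},"knl":{"gst":[84],"p":{"qj":41}},"lmi":{"fj":{"no":51,"rzy":36},"p":{"i":99,"ol":7,"z":79}},"nvx":95}
After op 9 (remove /knl/p/qj): {"c":{"a":[87,18,17],"j":[82,49,74,85],"p":{"dyg":86,"f":22},"pgz":{"k":57,"t":49,"wk":69}},"knl":{"gst":[84],"p":{}},"lmi":{"fj":{"no":51,"rzy":36},"p":{"i":99,"ol":7,"z":79}},"nvx":95}
After op 10 (add /knl/p/fkb 11): {"c":{"a":[87,18,17],"j":[82,49,74,85],"p":{"dyg":86,"f":22},"pgz":{"k":57,"t":49,"wk":69}},"knl":{"gst":[84],"p":{"fkb":11}},"lmi":{"fj":{"no":51,"rzy":36},"p":{"i":99,"ol":7,"z":79}},"nvx":95}
After op 11 (add /knl/gst/1 0): {"c":{"a":[87,18,17],"j":[82,49,74,85],"p":{"dyg":86,"f":22},"pgz":{"k":57,"t":49,"wk":69}},"knl":{"gst":[84,0],"p":{"fkb":11}},"lmi":{"fj":{"no":51,"rzy":36},"p":{"i":99,"ol":7,"z":79}},"nvx":95}
After op 12 (add /c/pgz/wk 29): {"c":{"a":[87,18,17],"j":[82,49,74,85],"p":{"dyg":86,"f":22},"pgz":{"k":57,"t":49,"wk":29}},"knl":{"gst":[84,0],"p":{"fkb":11}},"lmi":{"fj":{"no":51,"rzy":36},"p":{"i":99,"ol":7,"z":79}},"nvx":95}

Answer: {"c":{"a":[87,18,17],"j":[82,49,74,85],"p":{"dyg":86,"f":22},"pgz":{"k":57,"t":49,"wk":29}},"knl":{"gst":[84,0],"p":{"fkb":11}},"lmi":{"fj":{"no":51,"rzy":36},"p":{"i":99,"ol":7,"z":79}},"nvx":95}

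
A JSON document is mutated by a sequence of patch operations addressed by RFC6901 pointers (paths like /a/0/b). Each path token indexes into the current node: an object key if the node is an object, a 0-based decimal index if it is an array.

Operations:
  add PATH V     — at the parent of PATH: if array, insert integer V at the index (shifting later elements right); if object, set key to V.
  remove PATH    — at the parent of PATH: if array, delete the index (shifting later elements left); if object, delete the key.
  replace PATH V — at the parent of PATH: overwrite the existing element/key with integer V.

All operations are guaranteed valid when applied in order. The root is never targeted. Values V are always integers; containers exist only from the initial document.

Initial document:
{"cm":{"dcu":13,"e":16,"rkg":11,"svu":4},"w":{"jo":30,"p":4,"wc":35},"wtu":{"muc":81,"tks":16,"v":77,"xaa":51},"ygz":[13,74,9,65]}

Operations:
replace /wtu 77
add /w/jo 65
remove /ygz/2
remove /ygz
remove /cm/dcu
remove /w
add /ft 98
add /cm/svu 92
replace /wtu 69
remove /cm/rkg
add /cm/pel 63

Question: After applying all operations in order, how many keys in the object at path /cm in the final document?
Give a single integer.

After op 1 (replace /wtu 77): {"cm":{"dcu":13,"e":16,"rkg":11,"svu":4},"w":{"jo":30,"p":4,"wc":35},"wtu":77,"ygz":[13,74,9,65]}
After op 2 (add /w/jo 65): {"cm":{"dcu":13,"e":16,"rkg":11,"svu":4},"w":{"jo":65,"p":4,"wc":35},"wtu":77,"ygz":[13,74,9,65]}
After op 3 (remove /ygz/2): {"cm":{"dcu":13,"e":16,"rkg":11,"svu":4},"w":{"jo":65,"p":4,"wc":35},"wtu":77,"ygz":[13,74,65]}
After op 4 (remove /ygz): {"cm":{"dcu":13,"e":16,"rkg":11,"svu":4},"w":{"jo":65,"p":4,"wc":35},"wtu":77}
After op 5 (remove /cm/dcu): {"cm":{"e":16,"rkg":11,"svu":4},"w":{"jo":65,"p":4,"wc":35},"wtu":77}
After op 6 (remove /w): {"cm":{"e":16,"rkg":11,"svu":4},"wtu":77}
After op 7 (add /ft 98): {"cm":{"e":16,"rkg":11,"svu":4},"ft":98,"wtu":77}
After op 8 (add /cm/svu 92): {"cm":{"e":16,"rkg":11,"svu":92},"ft":98,"wtu":77}
After op 9 (replace /wtu 69): {"cm":{"e":16,"rkg":11,"svu":92},"ft":98,"wtu":69}
After op 10 (remove /cm/rkg): {"cm":{"e":16,"svu":92},"ft":98,"wtu":69}
After op 11 (add /cm/pel 63): {"cm":{"e":16,"pel":63,"svu":92},"ft":98,"wtu":69}
Size at path /cm: 3

Answer: 3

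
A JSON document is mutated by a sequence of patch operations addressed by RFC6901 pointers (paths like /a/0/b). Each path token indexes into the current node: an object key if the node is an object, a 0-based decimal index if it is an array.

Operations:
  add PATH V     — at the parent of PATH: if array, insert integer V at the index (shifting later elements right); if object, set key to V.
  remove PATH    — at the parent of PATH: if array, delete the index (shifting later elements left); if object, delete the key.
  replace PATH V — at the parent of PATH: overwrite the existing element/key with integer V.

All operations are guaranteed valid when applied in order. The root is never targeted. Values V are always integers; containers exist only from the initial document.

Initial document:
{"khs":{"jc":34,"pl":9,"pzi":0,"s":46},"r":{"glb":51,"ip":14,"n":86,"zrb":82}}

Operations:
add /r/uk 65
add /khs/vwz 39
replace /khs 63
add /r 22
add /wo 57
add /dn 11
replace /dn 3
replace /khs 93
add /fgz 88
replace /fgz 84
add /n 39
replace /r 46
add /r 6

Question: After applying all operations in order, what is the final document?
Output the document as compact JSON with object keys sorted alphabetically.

After op 1 (add /r/uk 65): {"khs":{"jc":34,"pl":9,"pzi":0,"s":46},"r":{"glb":51,"ip":14,"n":86,"uk":65,"zrb":82}}
After op 2 (add /khs/vwz 39): {"khs":{"jc":34,"pl":9,"pzi":0,"s":46,"vwz":39},"r":{"glb":51,"ip":14,"n":86,"uk":65,"zrb":82}}
After op 3 (replace /khs 63): {"khs":63,"r":{"glb":51,"ip":14,"n":86,"uk":65,"zrb":82}}
After op 4 (add /r 22): {"khs":63,"r":22}
After op 5 (add /wo 57): {"khs":63,"r":22,"wo":57}
After op 6 (add /dn 11): {"dn":11,"khs":63,"r":22,"wo":57}
After op 7 (replace /dn 3): {"dn":3,"khs":63,"r":22,"wo":57}
After op 8 (replace /khs 93): {"dn":3,"khs":93,"r":22,"wo":57}
After op 9 (add /fgz 88): {"dn":3,"fgz":88,"khs":93,"r":22,"wo":57}
After op 10 (replace /fgz 84): {"dn":3,"fgz":84,"khs":93,"r":22,"wo":57}
After op 11 (add /n 39): {"dn":3,"fgz":84,"khs":93,"n":39,"r":22,"wo":57}
After op 12 (replace /r 46): {"dn":3,"fgz":84,"khs":93,"n":39,"r":46,"wo":57}
After op 13 (add /r 6): {"dn":3,"fgz":84,"khs":93,"n":39,"r":6,"wo":57}

Answer: {"dn":3,"fgz":84,"khs":93,"n":39,"r":6,"wo":57}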